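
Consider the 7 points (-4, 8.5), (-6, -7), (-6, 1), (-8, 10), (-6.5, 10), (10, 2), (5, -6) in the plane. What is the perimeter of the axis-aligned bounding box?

Width = max x − min x = 10 − (-8) = 18.
Height = max y − min y = 10 − (-7) = 17.
Perimeter = 2(18 + 17) = 70.

70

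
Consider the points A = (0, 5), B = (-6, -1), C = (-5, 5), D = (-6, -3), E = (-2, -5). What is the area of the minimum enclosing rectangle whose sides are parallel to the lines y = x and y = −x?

In coordinates u = x + y, v = x − y the rectangle is axis-aligned; the map (x,y)→(u,v) scales areas by 2.
u-values: 5, -7, 0, -9, -7; range = 5 − (-9) = 14.
v-values: -5, -5, -10, -3, 3; range = 3 − (-10) = 13.
Area = (14 × 13) / 2 = 91.

91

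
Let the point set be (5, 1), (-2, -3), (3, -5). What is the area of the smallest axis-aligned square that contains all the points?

The bounding box has width 7 and height 6.
An axis-aligned square enclosing the set must have side ≥ max(width, height).
So the minimum side is max(7, 6) = 7.
Area = 7² = 49.

49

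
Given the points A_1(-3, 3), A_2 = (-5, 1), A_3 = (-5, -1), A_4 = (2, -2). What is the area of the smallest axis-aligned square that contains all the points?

49

The bounding box has width 7 and height 5.
An axis-aligned square enclosing the set must have side ≥ max(width, height).
So the minimum side is max(7, 5) = 7.
Area = 7² = 49.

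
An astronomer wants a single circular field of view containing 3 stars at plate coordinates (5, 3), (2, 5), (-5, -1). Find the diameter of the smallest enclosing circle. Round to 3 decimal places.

10.770

Call the three points A, B, C in the order given.
Side lengths²: AB² = 13, AC² = 116, BC² = 85.
Since AC² = 116 ≥ 85 + 13 = 98, the angle opposite AC is not acute, so the smallest enclosing circle has AC as diameter.
Centre = midpoint of AC = (0, 1), r² = 116/4 = 29.
Diameter = 2r = 2√29 ≈ 10.770.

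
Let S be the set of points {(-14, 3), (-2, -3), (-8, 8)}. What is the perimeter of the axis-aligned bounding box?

Width = max x − min x = -2 − (-14) = 12.
Height = max y − min y = 8 − (-3) = 11.
Perimeter = 2(12 + 11) = 46.

46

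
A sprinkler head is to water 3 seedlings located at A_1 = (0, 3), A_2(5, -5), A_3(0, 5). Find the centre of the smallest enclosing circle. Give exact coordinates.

Side lengths²: A_1A_2² = 89, A_1A_3² = 4, A_2A_3² = 125.
Since A_2A_3² = 125 ≥ 89 + 4 = 93, the angle opposite A_2A_3 is not acute, so the smallest enclosing circle has A_2A_3 as diameter.
Centre = midpoint of A_2A_3 = (2.5, 0), r² = 125/4 = 31.25.
Centre = (2.5, 0).

(2.5, 0)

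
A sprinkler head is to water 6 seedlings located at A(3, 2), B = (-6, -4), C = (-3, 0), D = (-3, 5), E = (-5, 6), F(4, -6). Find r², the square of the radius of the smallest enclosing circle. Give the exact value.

A smallest enclosing disk is always determined by at most three of the input points on its boundary.
The farthest pair is E–F with squared distance 225. The circle on this segment as diameter has centre (-0.5, 0) and r² = 225/4 = 56.25.
Check A: distance² to centre = 16.25 ≤ 56.25, so it lies inside.
All remaining points lie in this disk, and no smaller disk contains both endpoints, so this is the minimum enclosing circle.

56.25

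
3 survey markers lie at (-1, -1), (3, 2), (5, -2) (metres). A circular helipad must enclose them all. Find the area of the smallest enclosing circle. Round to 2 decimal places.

30.02

Call the three points A, B, C in the order given.
Side lengths²: AB² = 25, AC² = 37, BC² = 20.
Since AC² = 37 < 25 + 20 = 45, the triangle is acute, so the smallest enclosing circle is the circumcircle.
Circumcentre = (23/11, -21/22), r² = 4625/484.
Area = π·r² = π·4625/484 ≈ 30.02.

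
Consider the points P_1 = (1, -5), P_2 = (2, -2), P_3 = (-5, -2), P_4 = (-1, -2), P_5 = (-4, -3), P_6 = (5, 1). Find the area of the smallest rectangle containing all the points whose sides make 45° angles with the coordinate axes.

In coordinates u = x + y, v = x − y the rectangle is axis-aligned; the map (x,y)→(u,v) scales areas by 2.
u-values: -4, 0, -7, -3, -7, 6; range = 6 − (-7) = 13.
v-values: 6, 4, -3, 1, -1, 4; range = 6 − (-3) = 9.
Area = (13 × 9) / 2 = 58.5.

58.5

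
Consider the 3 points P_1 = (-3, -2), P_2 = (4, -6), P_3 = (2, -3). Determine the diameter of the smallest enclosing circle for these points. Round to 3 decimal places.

8.062

Side lengths²: P_1P_2² = 65, P_1P_3² = 26, P_2P_3² = 13.
Since P_1P_2² = 65 ≥ 26 + 13 = 39, the angle opposite P_1P_2 is not acute, so the smallest enclosing circle has P_1P_2 as diameter.
Centre = midpoint of P_1P_2 = (0.5, -4), r² = 65/4 = 16.25.
Diameter = 2r = 2√(16.25) ≈ 8.062.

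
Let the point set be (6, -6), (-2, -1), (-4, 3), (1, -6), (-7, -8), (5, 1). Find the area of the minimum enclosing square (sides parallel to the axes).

The bounding box has width 13 and height 11.
An axis-aligned square enclosing the set must have side ≥ max(width, height).
So the minimum side is max(13, 11) = 13.
Area = 13² = 169.

169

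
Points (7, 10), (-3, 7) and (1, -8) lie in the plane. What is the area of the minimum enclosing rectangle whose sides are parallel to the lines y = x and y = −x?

228

In coordinates u = x + y, v = x − y the rectangle is axis-aligned; the map (x,y)→(u,v) scales areas by 2.
u-values: 17, 4, -7; range = 17 − (-7) = 24.
v-values: -3, -10, 9; range = 9 − (-10) = 19.
Area = (24 × 19) / 2 = 228.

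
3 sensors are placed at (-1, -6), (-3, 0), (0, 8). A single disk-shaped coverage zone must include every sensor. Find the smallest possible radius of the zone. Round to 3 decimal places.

Call the three points A, B, C in the order given.
Side lengths²: AB² = 40, AC² = 197, BC² = 73.
Since AC² = 197 ≥ 73 + 40 = 113, the angle opposite AC is not acute, so the smallest enclosing circle has AC as diameter.
Centre = midpoint of AC = (-0.5, 1), r² = 197/4 = 49.25.
r = √(49.25) ≈ 7.018.

7.018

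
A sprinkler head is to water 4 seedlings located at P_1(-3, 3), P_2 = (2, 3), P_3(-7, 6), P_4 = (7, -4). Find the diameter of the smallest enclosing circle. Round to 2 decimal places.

By Welzl's lemma the MEC is supported by two points (diametrically opposite) or three points (on a circumcircle).
The farthest pair is P_3–P_4 with squared distance 296. The circle on this segment as diameter has centre (0, 1) and r² = 296/4 = 74.
Check P_1: distance² to centre = 13 ≤ 74, so it lies inside.
All remaining points lie in this disk, and no smaller disk contains both endpoints, so this is the minimum enclosing circle.
Diameter = 2r = 2√74 ≈ 17.20.

17.20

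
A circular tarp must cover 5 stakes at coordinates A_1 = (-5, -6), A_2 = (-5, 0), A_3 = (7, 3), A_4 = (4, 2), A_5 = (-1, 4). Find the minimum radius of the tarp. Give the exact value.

The farthest pair is A_1–A_3 with squared distance 225. The circle on this segment as diameter has centre (1, -1.5) and r² = 225/4 = 56.25.
Check A_2: distance² to centre = 38.25 ≤ 56.25, so it lies inside.
All remaining points lie in this disk, and no smaller disk contains both endpoints, so this is the minimum enclosing circle.
r = √(56.25) = 7.5.

7.5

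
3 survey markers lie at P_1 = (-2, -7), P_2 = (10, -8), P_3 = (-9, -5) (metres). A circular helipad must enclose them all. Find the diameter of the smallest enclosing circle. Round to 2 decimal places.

Side lengths²: P_1P_2² = 145, P_1P_3² = 53, P_2P_3² = 370.
Since P_2P_3² = 370 ≥ 145 + 53 = 198, the angle opposite P_2P_3 is not acute, so the smallest enclosing circle has P_2P_3 as diameter.
Centre = midpoint of P_2P_3 = (0.5, -6.5), r² = 370/4 = 92.5.
Diameter = 2r = 2√(92.5) ≈ 19.24.

19.24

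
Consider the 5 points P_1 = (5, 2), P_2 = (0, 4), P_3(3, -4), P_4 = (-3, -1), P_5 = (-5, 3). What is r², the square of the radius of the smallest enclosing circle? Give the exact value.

57065/1922

A smallest enclosing disk is always determined by at most three of the input points on its boundary.
The minimum enclosing circle is determined by three boundary points: P_1, P_3, P_5.
Their circumcentre is (-13/62, 25/62) with r² = 57065/1922.
The farthest remaining point P_2 is at distance² 24949/1922 ≤ 57065/1922.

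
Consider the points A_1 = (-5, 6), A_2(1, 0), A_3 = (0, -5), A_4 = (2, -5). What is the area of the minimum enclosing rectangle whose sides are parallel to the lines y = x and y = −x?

In coordinates u = x + y, v = x − y the rectangle is axis-aligned; the map (x,y)→(u,v) scales areas by 2.
u-values: 1, 1, -5, -3; range = 1 − (-5) = 6.
v-values: -11, 1, 5, 7; range = 7 − (-11) = 18.
Area = (6 × 18) / 2 = 54.

54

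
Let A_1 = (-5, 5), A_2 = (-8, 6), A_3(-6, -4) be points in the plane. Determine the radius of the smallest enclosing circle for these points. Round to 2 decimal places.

5.10

Side lengths²: A_1A_2² = 10, A_1A_3² = 82, A_2A_3² = 104.
Since A_2A_3² = 104 ≥ 82 + 10 = 92, the angle opposite A_2A_3 is not acute, so the smallest enclosing circle has A_2A_3 as diameter.
Centre = midpoint of A_2A_3 = (-7, 1), r² = 104/4 = 26.
r = √26 ≈ 5.10.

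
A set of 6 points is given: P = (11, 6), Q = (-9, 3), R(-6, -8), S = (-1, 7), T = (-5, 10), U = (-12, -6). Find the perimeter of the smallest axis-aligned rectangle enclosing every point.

82

Width = max x − min x = 11 − (-12) = 23.
Height = max y − min y = 10 − (-8) = 18.
Perimeter = 2(23 + 18) = 82.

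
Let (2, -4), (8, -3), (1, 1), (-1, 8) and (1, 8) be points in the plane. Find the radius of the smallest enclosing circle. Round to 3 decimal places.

The farthest pair is (8, -3)–(-1, 8) with squared distance 202. The circle on this segment as diameter has centre (3.5, 2.5) and r² = 202/4 = 50.5.
Check (2, -4): distance² to centre = 44.5 ≤ 50.5, so it lies inside.
All remaining points lie in this disk, and no smaller disk contains both endpoints, so this is the minimum enclosing circle.
r = √(50.5) ≈ 7.106.

7.106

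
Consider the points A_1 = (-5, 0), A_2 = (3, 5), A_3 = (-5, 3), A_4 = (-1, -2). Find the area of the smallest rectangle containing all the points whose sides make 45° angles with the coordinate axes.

58.5

In coordinates u = x + y, v = x − y the rectangle is axis-aligned; the map (x,y)→(u,v) scales areas by 2.
u-values: -5, 8, -2, -3; range = 8 − (-5) = 13.
v-values: -5, -2, -8, 1; range = 1 − (-8) = 9.
Area = (13 × 9) / 2 = 58.5.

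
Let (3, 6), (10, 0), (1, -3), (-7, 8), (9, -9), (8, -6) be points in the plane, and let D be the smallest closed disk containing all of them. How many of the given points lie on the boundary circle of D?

The farthest pair is (-7, 8)–(9, -9) with squared distance 545. The circle on this segment as diameter has centre (1, -0.5) and r² = 545/4 = 136.25.
Check (3, 6): distance² to centre = 46.25 ≤ 136.25, so it lies inside.
All remaining points lie in this disk, and no smaller disk contains both endpoints, so this is the minimum enclosing circle.
The points at distance exactly r from the centre are (-7, 8), (9, -9) — 2 points.

2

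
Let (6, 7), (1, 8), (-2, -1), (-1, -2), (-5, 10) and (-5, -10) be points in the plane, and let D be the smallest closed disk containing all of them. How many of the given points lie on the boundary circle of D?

The minimum enclosing circle is determined by three boundary points: (6, 7), (-5, 10), (-5, -10).
Their circumcentre is (-20/11, 0) with r² = 13325/121.
The farthest remaining point (1, 8) is at distance² 8705/121 ≤ 13325/121.
The points at distance exactly r from the centre are (6, 7), (-5, 10), (-5, -10) — 3 points.

3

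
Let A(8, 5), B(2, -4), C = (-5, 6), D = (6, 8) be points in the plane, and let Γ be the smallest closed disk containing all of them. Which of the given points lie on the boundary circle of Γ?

A smallest enclosing disk is always determined by at most three of the input points on its boundary.
The minimum enclosing circle is determined by three boundary points: A, B, C.
Their circumcentre is (107/82, 243/82) with r² = 164645/3362.
The farthest remaining point D is at distance² 159397/3362 ≤ 164645/3362.
The points at distance exactly r from the centre are A, B, C — 3 points.

A, B, C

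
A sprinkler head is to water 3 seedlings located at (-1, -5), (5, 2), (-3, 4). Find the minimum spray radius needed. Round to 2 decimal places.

5.15

Call the three points A, B, C in the order given.
Side lengths²: AB² = 85, AC² = 85, BC² = 68.
Since AC² = 85 < 85 + 68 = 153, the triangle is acute, so the smallest enclosing circle is the circumcircle.
Circumcentre = (0.25, 0), r² = 26.5625.
r = √(26.5625) ≈ 5.15.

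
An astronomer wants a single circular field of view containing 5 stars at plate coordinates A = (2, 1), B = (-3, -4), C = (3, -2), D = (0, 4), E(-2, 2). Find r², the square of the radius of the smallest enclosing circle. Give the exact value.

1825/98

A smallest enclosing disk is always determined by at most three of the input points on its boundary.
The minimum enclosing circle is determined by three boundary points: B, C, D.
Their circumcentre is (-13/14, -3/14) with r² = 1825/98.
The farthest remaining point A is at distance² 985/98 ≤ 1825/98.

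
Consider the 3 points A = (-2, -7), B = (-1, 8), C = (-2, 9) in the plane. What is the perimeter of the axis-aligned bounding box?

34

Width = max x − min x = -1 − (-2) = 1.
Height = max y − min y = 9 − (-7) = 16.
Perimeter = 2(1 + 16) = 34.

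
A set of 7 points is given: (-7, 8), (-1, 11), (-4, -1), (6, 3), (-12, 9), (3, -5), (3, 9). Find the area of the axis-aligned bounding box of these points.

288

x ranges over [-12, 6], width 18.
y ranges over [-5, 11], height 16.
Area = 18 × 16 = 288.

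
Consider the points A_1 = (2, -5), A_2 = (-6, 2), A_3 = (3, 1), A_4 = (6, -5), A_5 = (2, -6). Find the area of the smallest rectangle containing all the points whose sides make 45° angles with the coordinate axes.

In coordinates u = x + y, v = x − y the rectangle is axis-aligned; the map (x,y)→(u,v) scales areas by 2.
u-values: -3, -4, 4, 1, -4; range = 4 − (-4) = 8.
v-values: 7, -8, 2, 11, 8; range = 11 − (-8) = 19.
Area = (8 × 19) / 2 = 76.

76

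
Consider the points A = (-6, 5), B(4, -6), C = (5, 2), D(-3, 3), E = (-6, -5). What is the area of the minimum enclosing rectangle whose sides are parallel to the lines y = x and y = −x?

In coordinates u = x + y, v = x − y the rectangle is axis-aligned; the map (x,y)→(u,v) scales areas by 2.
u-values: -1, -2, 7, 0, -11; range = 7 − (-11) = 18.
v-values: -11, 10, 3, -6, -1; range = 10 − (-11) = 21.
Area = (18 × 21) / 2 = 189.

189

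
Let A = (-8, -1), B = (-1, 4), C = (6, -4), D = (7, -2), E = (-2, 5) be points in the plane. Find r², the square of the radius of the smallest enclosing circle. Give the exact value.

By Welzl's lemma the MEC is supported by two points (diametrically opposite) or three points (on a circumcircle).
The farthest pair is A–D with squared distance 226. The circle on this segment as diameter has centre (-0.5, -1.5) and r² = 226/4 = 56.5.
Check B: distance² to centre = 30.5 ≤ 56.5, so it lies inside.
All remaining points lie in this disk, and no smaller disk contains both endpoints, so this is the minimum enclosing circle.

56.5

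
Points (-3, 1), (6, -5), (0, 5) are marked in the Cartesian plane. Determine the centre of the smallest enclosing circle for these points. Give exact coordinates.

Call the three points A, B, C in the order given.
Side lengths²: AB² = 117, AC² = 25, BC² = 136.
Since BC² = 136 < 117 + 25 = 142, the triangle is acute, so the smallest enclosing circle is the circumcircle.
Circumcentre = (49/18, -1/6), r² = 5525/162.
Centre = (49/18, -1/6).

(49/18, -1/6)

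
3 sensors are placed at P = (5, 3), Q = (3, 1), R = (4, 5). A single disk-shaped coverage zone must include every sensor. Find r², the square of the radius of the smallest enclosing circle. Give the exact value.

Side lengths²: PQ² = 8, PR² = 5, QR² = 17.
Since QR² = 17 ≥ 8 + 5 = 13, the angle opposite QR is not acute, so the smallest enclosing circle has QR as diameter.
Centre = midpoint of QR = (3.5, 3), r² = 17/4 = 4.25.

4.25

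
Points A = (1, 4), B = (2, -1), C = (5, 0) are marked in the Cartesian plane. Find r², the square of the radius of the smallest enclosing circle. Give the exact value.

Side lengths²: AB² = 26, AC² = 32, BC² = 10.
Since AC² = 32 < 26 + 10 = 36, the triangle is acute, so the smallest enclosing circle is the circumcircle.
Circumcentre = (2.75, 1.75), r² = 8.125.

8.125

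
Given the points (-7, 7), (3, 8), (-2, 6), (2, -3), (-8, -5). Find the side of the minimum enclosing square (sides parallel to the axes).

13

The bounding box has width 11 and height 13.
An axis-aligned square enclosing the set must have side ≥ max(width, height).
So the minimum side is max(11, 13) = 13.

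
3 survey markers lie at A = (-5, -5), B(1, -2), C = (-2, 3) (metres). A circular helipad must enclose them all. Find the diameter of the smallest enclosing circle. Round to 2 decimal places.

Side lengths²: AB² = 45, AC² = 73, BC² = 34.
Since AC² = 73 < 45 + 34 = 79, the triangle is acute, so the smallest enclosing circle is the circumcircle.
Circumcentre = (-83/26, -29/26), r² = 6205/338.
Diameter = 2r = 2√(6205/338) ≈ 8.57.

8.57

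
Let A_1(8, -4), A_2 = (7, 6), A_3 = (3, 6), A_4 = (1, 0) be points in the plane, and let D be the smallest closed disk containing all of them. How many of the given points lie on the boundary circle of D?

2

By Welzl's lemma the MEC is supported by two points (diametrically opposite) or three points (on a circumcircle).
The farthest pair is A_1–A_3 with squared distance 125. The circle on this segment as diameter has centre (5.5, 1) and r² = 125/4 = 31.25.
Check A_2: distance² to centre = 27.25 ≤ 31.25, so it lies inside.
All remaining points lie in this disk, and no smaller disk contains both endpoints, so this is the minimum enclosing circle.
The points at distance exactly r from the centre are A_1, A_3 — 2 points.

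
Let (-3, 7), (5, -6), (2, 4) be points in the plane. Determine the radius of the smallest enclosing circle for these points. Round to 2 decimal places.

7.63

Call the three points A, B, C in the order given.
Side lengths²: AB² = 233, AC² = 34, BC² = 109.
Since AB² = 233 ≥ 109 + 34 = 143, the angle opposite AB is not acute, so the smallest enclosing circle has AB as diameter.
Centre = midpoint of AB = (1, 0.5), r² = 233/4 = 58.25.
r = √(58.25) ≈ 7.63.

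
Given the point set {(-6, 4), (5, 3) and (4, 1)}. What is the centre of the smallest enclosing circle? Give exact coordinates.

Call the three points A, B, C in the order given.
Side lengths²: AB² = 122, AC² = 109, BC² = 5.
Since AB² = 122 ≥ 109 + 5 = 114, the angle opposite AB is not acute, so the smallest enclosing circle has AB as diameter.
Centre = midpoint of AB = (-0.5, 3.5), r² = 122/4 = 30.5.
Centre = (-0.5, 3.5).

(-0.5, 3.5)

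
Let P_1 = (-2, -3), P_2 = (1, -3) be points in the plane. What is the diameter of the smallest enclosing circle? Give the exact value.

The smallest circle enclosing two points has them as diameter endpoints.
Centre = midpoint = (-0.5, -3); r² = |P_1P_2|²/4 = 9/4 = 2.25.
Diameter = 2r = 2√(2.25) = 3.

3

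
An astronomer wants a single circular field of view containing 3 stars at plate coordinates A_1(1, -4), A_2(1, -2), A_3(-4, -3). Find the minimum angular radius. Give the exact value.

2.6

Side lengths²: A_1A_2² = 4, A_1A_3² = 26, A_2A_3² = 26.
Since A_2A_3² = 26 < 26 + 4 = 30, the triangle is acute, so the smallest enclosing circle is the circumcircle.
Circumcentre = (-1.4, -3), r² = 6.76.
r = √(6.76) = 2.6.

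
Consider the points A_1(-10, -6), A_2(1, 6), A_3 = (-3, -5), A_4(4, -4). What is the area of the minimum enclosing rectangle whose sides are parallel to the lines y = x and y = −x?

149.5

In coordinates u = x + y, v = x − y the rectangle is axis-aligned; the map (x,y)→(u,v) scales areas by 2.
u-values: -16, 7, -8, 0; range = 7 − (-16) = 23.
v-values: -4, -5, 2, 8; range = 8 − (-5) = 13.
Area = (23 × 13) / 2 = 149.5.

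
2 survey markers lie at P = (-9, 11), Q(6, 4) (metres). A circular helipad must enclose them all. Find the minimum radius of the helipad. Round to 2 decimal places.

8.28

The smallest circle enclosing two points has them as diameter endpoints.
Centre = midpoint = (-1.5, 7.5); r² = |PQ|²/4 = 274/4 = 68.5.
r = √(68.5) ≈ 8.28.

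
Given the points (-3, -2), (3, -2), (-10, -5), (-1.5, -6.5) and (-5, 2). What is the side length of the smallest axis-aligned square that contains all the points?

The bounding box has width 13 and height 8.5.
An axis-aligned square enclosing the set must have side ≥ max(width, height).
So the minimum side is max(13, 8.5) = 13.

13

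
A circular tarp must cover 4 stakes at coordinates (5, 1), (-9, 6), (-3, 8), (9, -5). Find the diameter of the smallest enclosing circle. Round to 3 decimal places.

A smallest enclosing disk is always determined by at most three of the input points on its boundary.
The farthest pair is (-9, 6)–(9, -5) with squared distance 445. The circle on this segment as diameter has centre (0, 0.5) and r² = 445/4 = 111.25.
Check (5, 1): distance² to centre = 25.25 ≤ 111.25, so it lies inside.
All remaining points lie in this disk, and no smaller disk contains both endpoints, so this is the minimum enclosing circle.
Diameter = 2r = 2√(111.25) ≈ 21.095.

21.095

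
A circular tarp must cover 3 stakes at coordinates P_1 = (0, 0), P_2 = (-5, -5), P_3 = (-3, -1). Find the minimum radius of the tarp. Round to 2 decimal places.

Side lengths²: P_1P_2² = 50, P_1P_3² = 10, P_2P_3² = 20.
Since P_1P_2² = 50 ≥ 20 + 10 = 30, the angle opposite P_1P_2 is not acute, so the smallest enclosing circle has P_1P_2 as diameter.
Centre = midpoint of P_1P_2 = (-2.5, -2.5), r² = 50/4 = 12.5.
r = √(12.5) ≈ 3.54.

3.54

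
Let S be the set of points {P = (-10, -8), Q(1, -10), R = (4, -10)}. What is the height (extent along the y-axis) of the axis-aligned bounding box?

2

max y = -8, min y = -10, so height = 2.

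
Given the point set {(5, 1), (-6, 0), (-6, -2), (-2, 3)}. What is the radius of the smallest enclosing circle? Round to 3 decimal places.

5.701

The farthest pair is (5, 1)–(-6, -2) with squared distance 130. The circle on this segment as diameter has centre (-0.5, -0.5) and r² = 130/4 = 32.5.
Check (-6, 0): distance² to centre = 30.5 ≤ 32.5, so it lies inside.
All remaining points lie in this disk, and no smaller disk contains both endpoints, so this is the minimum enclosing circle.
r = √(32.5) ≈ 5.701.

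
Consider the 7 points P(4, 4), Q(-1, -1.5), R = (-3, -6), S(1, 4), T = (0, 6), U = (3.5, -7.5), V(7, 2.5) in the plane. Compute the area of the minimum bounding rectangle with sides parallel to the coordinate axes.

x ranges over [-3, 7], width 10.
y ranges over [-7.5, 6], height 13.5.
Area = 10 × 13.5 = 135.

135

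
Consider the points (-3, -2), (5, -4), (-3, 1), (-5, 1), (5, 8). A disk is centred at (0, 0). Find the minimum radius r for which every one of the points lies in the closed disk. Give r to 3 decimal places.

9.434

The required radius is the distance from (0, 0) to the farthest point.
Squared distances: 13, 41, 10, 26, 89.
Maximum is 89, attained at (5, 8).
r = √89 ≈ 9.434.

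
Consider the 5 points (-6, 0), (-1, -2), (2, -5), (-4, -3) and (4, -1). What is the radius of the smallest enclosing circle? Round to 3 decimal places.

The minimum enclosing circle of a finite set is fixed by two of the points (as a diameter) or three (as a circumcircle).
The minimum enclosing circle is determined by three boundary points: (-6, 0), (2, -5), (4, -1).
Their circumcentre is (-22/21, -41/42) with r² = 44945/1764.
The farthest remaining point (-4, -3) is at distance² 22601/1764 ≤ 44945/1764.
r = √(44945/1764) ≈ 5.048.

5.048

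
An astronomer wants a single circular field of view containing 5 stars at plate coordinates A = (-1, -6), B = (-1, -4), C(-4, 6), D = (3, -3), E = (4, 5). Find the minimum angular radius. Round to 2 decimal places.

A smallest enclosing disk is always determined by at most three of the input points on its boundary.
The minimum enclosing circle is determined by three boundary points: A, C, E.
Their circumcentre is (-39/62, 29/62) with r² = 80665/1922.
The farthest remaining point D is at distance² 48425/1922 ≤ 80665/1922.
r = √(80665/1922) ≈ 6.48.

6.48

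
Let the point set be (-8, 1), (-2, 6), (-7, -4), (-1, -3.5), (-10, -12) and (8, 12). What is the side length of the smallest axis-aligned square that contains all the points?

The bounding box has width 18 and height 24.
An axis-aligned square enclosing the set must have side ≥ max(width, height).
So the minimum side is max(18, 24) = 24.

24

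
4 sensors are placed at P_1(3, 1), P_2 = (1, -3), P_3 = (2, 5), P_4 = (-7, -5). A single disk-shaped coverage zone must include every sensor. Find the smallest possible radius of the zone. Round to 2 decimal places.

6.73

The farthest pair is P_3–P_4 with squared distance 181. The circle on this segment as diameter has centre (-2.5, 0) and r² = 181/4 = 45.25.
Check P_1: distance² to centre = 31.25 ≤ 45.25, so it lies inside.
All remaining points lie in this disk, and no smaller disk contains both endpoints, so this is the minimum enclosing circle.
r = √(45.25) ≈ 6.73.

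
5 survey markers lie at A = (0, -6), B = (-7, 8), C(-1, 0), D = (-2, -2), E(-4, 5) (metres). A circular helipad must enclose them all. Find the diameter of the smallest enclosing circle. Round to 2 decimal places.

15.65

The minimum enclosing circle of a finite set is fixed by two of the points (as a diameter) or three (as a circumcircle).
The farthest pair is A–B with squared distance 245. The circle on this segment as diameter has centre (-3.5, 1) and r² = 245/4 = 61.25.
Check C: distance² to centre = 7.25 ≤ 61.25, so it lies inside.
All remaining points lie in this disk, and no smaller disk contains both endpoints, so this is the minimum enclosing circle.
Diameter = 2r = 2√(61.25) ≈ 15.65.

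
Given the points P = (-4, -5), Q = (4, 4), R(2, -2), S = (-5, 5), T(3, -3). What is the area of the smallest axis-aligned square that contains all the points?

100

The bounding box has width 9 and height 10.
An axis-aligned square enclosing the set must have side ≥ max(width, height).
So the minimum side is max(9, 10) = 10.
Area = 10² = 100.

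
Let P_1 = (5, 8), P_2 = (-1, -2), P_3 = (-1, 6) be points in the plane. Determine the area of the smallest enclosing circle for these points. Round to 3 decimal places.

Side lengths²: P_1P_2² = 136, P_1P_3² = 40, P_2P_3² = 64.
Since P_1P_2² = 136 ≥ 64 + 40 = 104, the angle opposite P_1P_2 is not acute, so the smallest enclosing circle has P_1P_2 as diameter.
Centre = midpoint of P_1P_2 = (2, 3), r² = 136/4 = 34.
Area = π·r² = π·34 ≈ 106.814.

106.814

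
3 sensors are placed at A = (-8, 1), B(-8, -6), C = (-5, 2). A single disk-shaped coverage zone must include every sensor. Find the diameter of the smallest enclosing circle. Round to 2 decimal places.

8.54

Side lengths²: AB² = 49, AC² = 10, BC² = 73.
Since BC² = 73 ≥ 49 + 10 = 59, the angle opposite BC is not acute, so the smallest enclosing circle has BC as diameter.
Centre = midpoint of BC = (-6.5, -2), r² = 73/4 = 18.25.
Diameter = 2r = 2√(18.25) ≈ 8.54.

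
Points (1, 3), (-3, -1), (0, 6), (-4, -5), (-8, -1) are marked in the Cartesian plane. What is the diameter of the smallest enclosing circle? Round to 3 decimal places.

A smallest enclosing disk is always determined by at most three of the input points on its boundary.
The minimum enclosing circle is determined by three boundary points: (0, 6), (-4, -5), (-8, -1).
Their circumcentre is (-71/30, 19/30) with r² = 15481/450.
The farthest remaining point (1, 3) is at distance² 7621/450 ≤ 15481/450.
Diameter = 2r = 2√(15481/450) ≈ 11.731.

11.731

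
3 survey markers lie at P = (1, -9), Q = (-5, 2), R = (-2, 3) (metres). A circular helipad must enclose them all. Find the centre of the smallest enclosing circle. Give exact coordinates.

(-41/26, -85/26)

Side lengths²: PQ² = 157, PR² = 153, QR² = 10.
Since PQ² = 157 < 153 + 10 = 163, the triangle is acute, so the smallest enclosing circle is the circumcircle.
Circumcentre = (-41/26, -85/26), r² = 13345/338.
Centre = (-41/26, -85/26).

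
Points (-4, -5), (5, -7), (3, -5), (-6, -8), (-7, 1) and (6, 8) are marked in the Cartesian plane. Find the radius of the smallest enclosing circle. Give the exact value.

10

A smallest enclosing disk is always determined by at most three of the input points on its boundary.
The farthest pair is (-6, -8)–(6, 8) with squared distance 400. The circle on this segment as diameter has centre (0, 0) and r² = 400/4 = 100.
Check (-4, -5): distance² to centre = 41 ≤ 100, so it lies inside.
All remaining points lie in this disk, and no smaller disk contains both endpoints, so this is the minimum enclosing circle.
r = √100 = 10.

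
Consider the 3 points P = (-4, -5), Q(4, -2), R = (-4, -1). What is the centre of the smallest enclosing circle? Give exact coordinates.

(-0.1875, -3)

Side lengths²: PQ² = 73, PR² = 16, QR² = 65.
Since PQ² = 73 < 65 + 16 = 81, the triangle is acute, so the smallest enclosing circle is the circumcircle.
Circumcentre = (-0.1875, -3), r² = 18.53515625.
Centre = (-0.1875, -3).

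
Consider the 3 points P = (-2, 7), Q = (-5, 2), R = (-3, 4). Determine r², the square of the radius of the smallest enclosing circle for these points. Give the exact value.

8.5

Side lengths²: PQ² = 34, PR² = 10, QR² = 8.
Since PQ² = 34 ≥ 10 + 8 = 18, the angle opposite PQ is not acute, so the smallest enclosing circle has PQ as diameter.
Centre = midpoint of PQ = (-3.5, 4.5), r² = 34/4 = 8.5.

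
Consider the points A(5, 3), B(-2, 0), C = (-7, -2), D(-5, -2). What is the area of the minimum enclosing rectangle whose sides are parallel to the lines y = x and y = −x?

59.5

In coordinates u = x + y, v = x − y the rectangle is axis-aligned; the map (x,y)→(u,v) scales areas by 2.
u-values: 8, -2, -9, -7; range = 8 − (-9) = 17.
v-values: 2, -2, -5, -3; range = 2 − (-5) = 7.
Area = (17 × 7) / 2 = 59.5.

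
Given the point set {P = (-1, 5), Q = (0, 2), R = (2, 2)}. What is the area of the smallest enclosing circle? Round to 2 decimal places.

14.14

Side lengths²: PQ² = 10, PR² = 18, QR² = 4.
Since PR² = 18 ≥ 10 + 4 = 14, the angle opposite PR is not acute, so the smallest enclosing circle has PR as diameter.
Centre = midpoint of PR = (0.5, 3.5), r² = 18/4 = 4.5.
Area = π·r² = π·4.5 ≈ 14.14.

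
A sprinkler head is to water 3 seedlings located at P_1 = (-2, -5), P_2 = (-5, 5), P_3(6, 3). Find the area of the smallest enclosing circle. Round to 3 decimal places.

Side lengths²: P_1P_2² = 109, P_1P_3² = 128, P_2P_3² = 125.
Since P_1P_3² = 128 < 125 + 109 = 234, the triangle is acute, so the smallest enclosing circle is the circumcircle.
Circumcentre = (-1/26, 27/26), r² = 13625/338.
Area = π·r² = π·13625/338 ≈ 126.640.

126.640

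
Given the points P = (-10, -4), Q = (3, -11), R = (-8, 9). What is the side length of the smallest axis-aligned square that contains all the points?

20

The bounding box has width 13 and height 20.
An axis-aligned square enclosing the set must have side ≥ max(width, height).
So the minimum side is max(13, 20) = 20.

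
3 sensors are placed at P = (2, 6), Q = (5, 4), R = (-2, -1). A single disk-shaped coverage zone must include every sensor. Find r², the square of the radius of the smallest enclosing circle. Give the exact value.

Side lengths²: PQ² = 13, PR² = 65, QR² = 74.
Since QR² = 74 < 65 + 13 = 78, the triangle is acute, so the smallest enclosing circle is the circumcircle.
Circumcentre = (77/58, 101/58), r² = 31265/1682.

31265/1682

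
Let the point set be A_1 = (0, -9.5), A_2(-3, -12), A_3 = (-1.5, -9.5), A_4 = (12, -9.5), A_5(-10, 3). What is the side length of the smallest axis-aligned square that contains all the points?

22

The bounding box has width 22 and height 15.
An axis-aligned square enclosing the set must have side ≥ max(width, height).
So the minimum side is max(22, 15) = 22.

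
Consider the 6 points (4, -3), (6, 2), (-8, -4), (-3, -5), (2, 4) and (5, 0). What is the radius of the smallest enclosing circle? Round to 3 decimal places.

7.616

By Welzl's lemma the MEC is supported by two points (diametrically opposite) or three points (on a circumcircle).
The farthest pair is (6, 2)–(-8, -4) with squared distance 232. The circle on this segment as diameter has centre (-1, -1) and r² = 232/4 = 58.
Check (4, -3): distance² to centre = 29 ≤ 58, so it lies inside.
All remaining points lie in this disk, and no smaller disk contains both endpoints, so this is the minimum enclosing circle.
r = √58 ≈ 7.616.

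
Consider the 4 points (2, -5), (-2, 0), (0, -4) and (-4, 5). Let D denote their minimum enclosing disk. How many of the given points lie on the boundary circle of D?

By Welzl's lemma the MEC is supported by two points (diametrically opposite) or three points (on a circumcircle).
The farthest pair is (2, -5)–(-4, 5) with squared distance 136. The circle on this segment as diameter has centre (-1, 0) and r² = 136/4 = 34.
Check (-2, 0): distance² to centre = 1 ≤ 34, so it lies inside.
All remaining points lie in this disk, and no smaller disk contains both endpoints, so this is the minimum enclosing circle.
The points at distance exactly r from the centre are (2, -5), (-4, 5) — 2 points.

2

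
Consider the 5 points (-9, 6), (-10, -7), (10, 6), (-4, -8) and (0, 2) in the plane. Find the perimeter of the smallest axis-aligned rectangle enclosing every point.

68

Width = max x − min x = 10 − (-10) = 20.
Height = max y − min y = 6 − (-8) = 14.
Perimeter = 2(20 + 14) = 68.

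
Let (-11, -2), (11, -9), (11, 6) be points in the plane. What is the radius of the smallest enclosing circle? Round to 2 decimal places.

12.28

Call the three points A, B, C in the order given.
Side lengths²: AB² = 533, AC² = 548, BC² = 225.
Since AC² = 548 < 533 + 225 = 758, the triangle is acute, so the smallest enclosing circle is the circumcircle.
Circumcentre = (14/11, -1.5), r² = 73021/484.
r = √(73021/484) ≈ 12.28.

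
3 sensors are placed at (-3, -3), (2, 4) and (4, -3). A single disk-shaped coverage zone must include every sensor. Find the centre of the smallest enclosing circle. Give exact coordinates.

(0.5, -3/14)

Call the three points A, B, C in the order given.
Side lengths²: AB² = 74, AC² = 49, BC² = 53.
Since AB² = 74 < 53 + 49 = 102, the triangle is acute, so the smallest enclosing circle is the circumcircle.
Circumcentre = (0.5, -3/14), r² = 1961/98.
Centre = (0.5, -3/14).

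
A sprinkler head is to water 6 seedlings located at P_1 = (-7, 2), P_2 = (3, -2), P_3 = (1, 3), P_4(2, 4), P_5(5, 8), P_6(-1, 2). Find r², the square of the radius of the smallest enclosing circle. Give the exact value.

The minimum enclosing circle is determined by three boundary points: P_1, P_2, P_5.
Their circumcentre is (-4/9, 35/9) with r² = 3770/81.
The farthest remaining point P_4 is at distance² 485/81 ≤ 3770/81.

3770/81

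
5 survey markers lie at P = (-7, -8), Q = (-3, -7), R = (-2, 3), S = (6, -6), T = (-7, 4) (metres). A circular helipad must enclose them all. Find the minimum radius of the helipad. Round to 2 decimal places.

A smallest enclosing disk is always determined by at most three of the input points on its boundary.
The minimum enclosing circle is determined by three boundary points: P, S, T.
Their circumcentre is (-33/26, -2) with r² = 46537/676.
The farthest remaining point Q is at distance² 18925/676 ≤ 46537/676.
r = √(46537/676) ≈ 8.30.

8.30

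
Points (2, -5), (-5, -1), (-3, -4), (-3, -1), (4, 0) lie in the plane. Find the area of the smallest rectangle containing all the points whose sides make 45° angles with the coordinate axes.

60.5

In coordinates u = x + y, v = x − y the rectangle is axis-aligned; the map (x,y)→(u,v) scales areas by 2.
u-values: -3, -6, -7, -4, 4; range = 4 − (-7) = 11.
v-values: 7, -4, 1, -2, 4; range = 7 − (-4) = 11.
Area = (11 × 11) / 2 = 60.5.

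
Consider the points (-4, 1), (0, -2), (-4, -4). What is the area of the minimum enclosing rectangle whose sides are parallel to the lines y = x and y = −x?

In coordinates u = x + y, v = x − y the rectangle is axis-aligned; the map (x,y)→(u,v) scales areas by 2.
u-values: -3, -2, -8; range = -2 − (-8) = 6.
v-values: -5, 2, 0; range = 2 − (-5) = 7.
Area = (6 × 7) / 2 = 21.

21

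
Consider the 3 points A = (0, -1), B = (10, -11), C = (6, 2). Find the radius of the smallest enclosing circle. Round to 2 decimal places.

7.17

Side lengths²: AB² = 200, AC² = 45, BC² = 185.
Since AB² = 200 < 185 + 45 = 230, the triangle is acute, so the smallest enclosing circle is the circumcircle.
Circumcentre = (35/6, -31/6), r² = 925/18.
r = √(925/18) ≈ 7.17.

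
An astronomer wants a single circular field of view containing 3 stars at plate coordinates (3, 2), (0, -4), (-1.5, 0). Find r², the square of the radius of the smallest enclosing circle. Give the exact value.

11.25

Call the three points A, B, C in the order given.
Side lengths²: AB² = 45, AC² = 24.25, BC² = 18.25.
Since AB² = 45 ≥ 24.25 + 18.25 = 42.5, the angle opposite AB is not acute, so the smallest enclosing circle has AB as diameter.
Centre = midpoint of AB = (1.5, -1), r² = 45/4 = 11.25.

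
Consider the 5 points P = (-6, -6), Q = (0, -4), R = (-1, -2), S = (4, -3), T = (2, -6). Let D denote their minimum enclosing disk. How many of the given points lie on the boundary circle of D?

2

By Welzl's lemma the MEC is supported by two points (diametrically opposite) or three points (on a circumcircle).
The farthest pair is P–S with squared distance 109. The circle on this segment as diameter has centre (-1, -4.5) and r² = 109/4 = 27.25.
Check Q: distance² to centre = 1.25 ≤ 27.25, so it lies inside.
All remaining points lie in this disk, and no smaller disk contains both endpoints, so this is the minimum enclosing circle.
The points at distance exactly r from the centre are P, S — 2 points.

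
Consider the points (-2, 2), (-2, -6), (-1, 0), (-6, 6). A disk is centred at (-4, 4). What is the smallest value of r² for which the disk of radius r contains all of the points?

104

The required radius is the distance from (-4, 4) to the farthest point.
Squared distances: 8, 104, 25, 8.
Maximum is 104, attained at (-2, -6).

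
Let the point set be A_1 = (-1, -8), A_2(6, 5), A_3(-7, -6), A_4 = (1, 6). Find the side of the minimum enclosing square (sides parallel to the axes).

The bounding box has width 13 and height 14.
An axis-aligned square enclosing the set must have side ≥ max(width, height).
So the minimum side is max(13, 14) = 14.

14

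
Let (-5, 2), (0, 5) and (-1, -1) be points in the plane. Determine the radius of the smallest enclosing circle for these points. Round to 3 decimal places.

3.284

Call the three points A, B, C in the order given.
Side lengths²: AB² = 34, AC² = 25, BC² = 37.
Since BC² = 37 < 34 + 25 = 59, the triangle is acute, so the smallest enclosing circle is the circumcircle.
Circumcentre = (-31/18, 119/54), r² = 15725/1458.
r = √(15725/1458) ≈ 3.284.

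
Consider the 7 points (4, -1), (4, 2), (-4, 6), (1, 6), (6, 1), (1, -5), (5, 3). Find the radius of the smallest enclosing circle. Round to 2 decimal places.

6.21

By Welzl's lemma the MEC is supported by two points (diametrically opposite) or three points (on a circumcircle).
The minimum enclosing circle is determined by three boundary points: (-4, 6), (6, 1), (1, -5).
Their circumcentre is (-7/34, 37/34) with r² = 22265/578.
The farthest remaining point (5, 3) is at distance² 17777/578 ≤ 22265/578.
r = √(22265/578) ≈ 6.21.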